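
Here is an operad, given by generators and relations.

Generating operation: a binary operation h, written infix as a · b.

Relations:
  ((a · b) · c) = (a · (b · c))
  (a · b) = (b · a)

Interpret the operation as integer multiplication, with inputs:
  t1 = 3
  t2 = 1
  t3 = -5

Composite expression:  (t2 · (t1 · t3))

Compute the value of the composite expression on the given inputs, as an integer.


-15

(t1 · t3) = -15
(t2 · (t1 · t3)) = -15


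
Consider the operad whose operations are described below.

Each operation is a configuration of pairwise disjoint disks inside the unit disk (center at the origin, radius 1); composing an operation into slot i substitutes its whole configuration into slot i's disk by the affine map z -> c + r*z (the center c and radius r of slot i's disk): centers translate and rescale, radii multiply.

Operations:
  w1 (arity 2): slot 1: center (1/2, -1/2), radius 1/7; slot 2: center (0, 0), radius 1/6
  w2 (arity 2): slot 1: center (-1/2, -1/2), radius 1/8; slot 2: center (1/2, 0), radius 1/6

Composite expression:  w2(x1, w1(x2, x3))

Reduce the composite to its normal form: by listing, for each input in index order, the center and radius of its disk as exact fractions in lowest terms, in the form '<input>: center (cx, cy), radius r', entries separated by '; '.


x1: center (-1/2, -1/2), radius 1/8; x2: center (7/12, -1/12), radius 1/42; x3: center (1/2, 0), radius 1/36

Follow each x-input down from w2: c' goes to c + r*c', radius to r*r'.
x1 passes through 1 substitution, ending at center (-1/2, -1/2), radius 1/8
x2 passes through 2 substitutions, ending at center (7/12, -1/12), radius 1/42
x3 passes through 2 substitutions, ending at center (1/2, 0), radius 1/36


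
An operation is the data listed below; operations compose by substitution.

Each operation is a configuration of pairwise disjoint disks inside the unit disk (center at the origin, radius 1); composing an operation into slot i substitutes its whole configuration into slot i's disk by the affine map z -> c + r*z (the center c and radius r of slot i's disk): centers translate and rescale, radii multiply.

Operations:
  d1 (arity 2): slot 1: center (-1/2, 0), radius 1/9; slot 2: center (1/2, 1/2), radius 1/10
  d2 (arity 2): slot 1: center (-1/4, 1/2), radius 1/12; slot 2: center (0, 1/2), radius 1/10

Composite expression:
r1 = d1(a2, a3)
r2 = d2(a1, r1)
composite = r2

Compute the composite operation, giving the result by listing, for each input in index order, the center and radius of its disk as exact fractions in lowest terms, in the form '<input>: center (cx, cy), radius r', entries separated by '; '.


a1: center (-1/4, 1/2), radius 1/12; a2: center (-1/20, 1/2), radius 1/90; a3: center (1/20, 11/20), radius 1/100


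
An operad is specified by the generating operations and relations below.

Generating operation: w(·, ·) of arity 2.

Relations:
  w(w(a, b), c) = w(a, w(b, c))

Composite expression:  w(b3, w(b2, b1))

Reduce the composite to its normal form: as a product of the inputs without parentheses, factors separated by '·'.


b3 · b2 · b1

Under associativity of w, the answer is the b's in reading order.
w(b2, b1) spells out as b2 · b1
w(b3, w(b2, b1)) spells out as b3 · b2 · b1


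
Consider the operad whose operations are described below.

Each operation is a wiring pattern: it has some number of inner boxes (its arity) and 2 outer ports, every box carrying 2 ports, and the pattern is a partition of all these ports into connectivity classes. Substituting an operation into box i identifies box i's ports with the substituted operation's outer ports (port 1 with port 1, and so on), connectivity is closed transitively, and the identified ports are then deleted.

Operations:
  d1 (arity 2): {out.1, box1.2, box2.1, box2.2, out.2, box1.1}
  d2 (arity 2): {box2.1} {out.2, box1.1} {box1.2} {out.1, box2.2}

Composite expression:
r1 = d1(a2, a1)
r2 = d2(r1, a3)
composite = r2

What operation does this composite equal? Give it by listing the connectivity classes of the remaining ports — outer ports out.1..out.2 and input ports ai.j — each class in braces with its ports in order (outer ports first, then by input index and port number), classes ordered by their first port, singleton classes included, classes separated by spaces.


{out.1, a3.2} {out.2, a1.1, a1.2, a2.1, a2.2} {a3.1}

Reachability decides: close wires over d2-identified ports.
d1 over (a2, a1) gives {out.1, out.2, a1.1, a1.2, a2.1, a2.2}, out.j being that stage's outer ports
d2 over (a2, a1, a3) gives {out.1, a3.2} {out.2, a1.1, a1.2, a2.1, a2.2} {a3.1}, out.j being that stage's outer ports


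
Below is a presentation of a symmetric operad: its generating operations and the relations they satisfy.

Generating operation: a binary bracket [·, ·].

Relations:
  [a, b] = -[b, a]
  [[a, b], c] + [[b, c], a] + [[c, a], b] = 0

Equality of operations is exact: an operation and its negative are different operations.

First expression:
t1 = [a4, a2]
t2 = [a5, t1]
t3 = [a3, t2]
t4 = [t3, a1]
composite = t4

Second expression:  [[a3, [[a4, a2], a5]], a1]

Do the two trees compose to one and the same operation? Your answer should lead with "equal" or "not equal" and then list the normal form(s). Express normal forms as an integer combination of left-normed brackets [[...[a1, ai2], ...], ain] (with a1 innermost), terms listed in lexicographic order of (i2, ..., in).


not equal — first [[[[a1, a2], a4], a5], a3] - [[[[a1, a3], a2], a4], a5] + [[[[a1, a3], a4], a2], a5] + [[[[a1, a3], a5], a2], a4] - [[[[a1, a3], a5], a4], a2] - [[[[a1, a4], a2], a5], a3] - [[[[a1, a5], a2], a4], a3] + [[[[a1, a5], a4], a2], a3], second -[[[[a1, a2], a4], a5], a3] + [[[[a1, a3], a2], a4], a5] - [[[[a1, a3], a4], a2], a5] - [[[[a1, a3], a5], a2], a4] + [[[[a1, a3], a5], a4], a2] + [[[[a1, a4], a2], a5], a3] + [[[[a1, a5], a2], a4], a3] - [[[[a1, a5], a4], a2], a3]

In normal form, the first expression is [[[[a1, a2], a4], a5], a3] - [[[[a1, a3], a2], a4], a5] + [[[[a1, a3], a4], a2], a5] + [[[[a1, a3], a5], a2], a4] - [[[[a1, a3], a5], a4], a2] - [[[[a1, a4], a2], a5], a3] - [[[[a1, a5], a2], a4], a3] + [[[[a1, a5], a4], a2], a3]
In normal form, the second expression is -[[[[a1, a2], a4], a5], a3] + [[[[a1, a3], a2], a4], a5] - [[[[a1, a3], a4], a2], a5] - [[[[a1, a3], a5], a2], a4] + [[[[a1, a3], a5], a4], a2] + [[[[a1, a4], a2], a5], a3] + [[[[a1, a5], a2], a4], a3] - [[[[a1, a5], a4], a2], a3]
Different reductions; not equal.


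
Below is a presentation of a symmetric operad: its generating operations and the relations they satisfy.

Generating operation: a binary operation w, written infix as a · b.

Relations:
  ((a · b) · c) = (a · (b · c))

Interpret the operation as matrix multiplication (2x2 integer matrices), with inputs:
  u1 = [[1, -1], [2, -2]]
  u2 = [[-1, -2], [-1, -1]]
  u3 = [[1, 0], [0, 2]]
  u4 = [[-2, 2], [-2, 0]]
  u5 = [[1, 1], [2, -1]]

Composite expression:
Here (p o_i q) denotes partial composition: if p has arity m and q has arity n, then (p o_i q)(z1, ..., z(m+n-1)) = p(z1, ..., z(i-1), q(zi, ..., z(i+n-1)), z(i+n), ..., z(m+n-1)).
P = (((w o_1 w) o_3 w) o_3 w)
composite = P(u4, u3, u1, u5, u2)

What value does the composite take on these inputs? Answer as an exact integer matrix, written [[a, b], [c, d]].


[[-6, 0], [2, 0]]

(u4 · u3) = [[-2, 4], [-2, 0]]
(u1 · u5) = [[-1, 2], [-2, 4]]
((u1 · u5) · u2) = [[-1, 0], [-2, 0]]
((u4 · u3) · ((u1 · u5) · u2)) = [[-6, 0], [2, 0]]


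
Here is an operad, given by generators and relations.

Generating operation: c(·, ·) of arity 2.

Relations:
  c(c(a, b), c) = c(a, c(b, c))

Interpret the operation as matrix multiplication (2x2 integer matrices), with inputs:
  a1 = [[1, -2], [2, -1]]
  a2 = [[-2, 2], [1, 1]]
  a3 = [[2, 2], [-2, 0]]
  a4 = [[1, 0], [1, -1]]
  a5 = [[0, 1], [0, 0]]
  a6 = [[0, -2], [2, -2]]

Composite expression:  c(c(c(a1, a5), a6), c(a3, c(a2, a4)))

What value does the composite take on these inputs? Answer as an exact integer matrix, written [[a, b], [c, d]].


c(a1, a5) = [[0, 1], [0, 2]]
c(c(a1, a5), a6) = [[2, -2], [4, -4]]
c(a2, a4) = [[0, -2], [2, -1]]
c(a3, c(a2, a4)) = [[4, -6], [0, 4]]
c(c(c(a1, a5), a6), c(a3, c(a2, a4))) = [[8, -20], [16, -40]]

[[8, -20], [16, -40]]


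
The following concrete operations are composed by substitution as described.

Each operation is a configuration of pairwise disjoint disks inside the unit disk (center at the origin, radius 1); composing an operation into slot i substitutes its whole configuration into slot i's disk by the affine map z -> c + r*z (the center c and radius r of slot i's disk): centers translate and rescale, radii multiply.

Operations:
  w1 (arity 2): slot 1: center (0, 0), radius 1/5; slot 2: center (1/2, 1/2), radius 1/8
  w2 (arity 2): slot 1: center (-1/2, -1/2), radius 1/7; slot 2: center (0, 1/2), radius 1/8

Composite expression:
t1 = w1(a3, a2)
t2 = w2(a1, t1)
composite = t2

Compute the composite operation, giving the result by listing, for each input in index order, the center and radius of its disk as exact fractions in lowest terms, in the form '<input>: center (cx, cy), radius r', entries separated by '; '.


a1: center (-1/2, -1/2), radius 1/7; a2: center (1/16, 9/16), radius 1/64; a3: center (0, 1/2), radius 1/40

Only the slot chain above each a matters under w2; compose those maps.
input a1: composing its 1 substitution step yields center (-1/2, -1/2), radius 1/7
input a3: composing its 2 substitution steps yields center (0, 1/2), radius 1/40
input a2: composing its 2 substitution steps yields center (1/16, 9/16), radius 1/64


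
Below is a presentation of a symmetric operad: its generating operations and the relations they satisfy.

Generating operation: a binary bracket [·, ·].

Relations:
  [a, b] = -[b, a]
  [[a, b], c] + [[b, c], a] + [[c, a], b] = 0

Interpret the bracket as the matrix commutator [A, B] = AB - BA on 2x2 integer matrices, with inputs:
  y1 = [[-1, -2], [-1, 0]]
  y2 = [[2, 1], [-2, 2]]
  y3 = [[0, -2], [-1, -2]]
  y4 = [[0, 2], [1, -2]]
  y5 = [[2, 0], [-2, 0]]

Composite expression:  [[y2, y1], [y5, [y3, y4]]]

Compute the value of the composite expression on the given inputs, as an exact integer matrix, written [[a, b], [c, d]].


[[-24, -192], [144, 24]]

[y2, y1] = [[-5, 1], [2, 5]]
[y3, y4] = [[0, 8], [-4, 0]]
[y5, [y3, y4]] = [[16, 16], [8, -16]]
[[y2, y1], [y5, [y3, y4]]] = [[-24, -192], [144, 24]]


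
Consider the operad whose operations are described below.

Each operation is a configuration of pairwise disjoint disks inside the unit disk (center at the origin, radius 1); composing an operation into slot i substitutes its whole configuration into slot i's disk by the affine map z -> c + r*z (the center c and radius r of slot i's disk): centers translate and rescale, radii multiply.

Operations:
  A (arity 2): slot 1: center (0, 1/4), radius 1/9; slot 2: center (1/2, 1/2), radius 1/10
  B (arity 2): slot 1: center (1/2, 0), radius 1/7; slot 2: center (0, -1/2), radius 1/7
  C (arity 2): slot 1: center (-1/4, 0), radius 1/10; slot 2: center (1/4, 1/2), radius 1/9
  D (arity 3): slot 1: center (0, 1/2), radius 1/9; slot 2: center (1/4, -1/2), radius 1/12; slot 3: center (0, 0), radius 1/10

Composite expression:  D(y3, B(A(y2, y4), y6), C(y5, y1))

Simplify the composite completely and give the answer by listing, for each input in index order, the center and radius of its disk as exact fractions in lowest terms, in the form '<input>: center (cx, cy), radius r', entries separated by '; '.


y1: center (1/40, 1/20), radius 1/90; y2: center (7/24, -167/336), radius 1/756; y3: center (0, 1/2), radius 1/9; y4: center (25/84, -83/168), radius 1/840; y5: center (-1/40, 0), radius 1/100; y6: center (1/4, -13/24), radius 1/84


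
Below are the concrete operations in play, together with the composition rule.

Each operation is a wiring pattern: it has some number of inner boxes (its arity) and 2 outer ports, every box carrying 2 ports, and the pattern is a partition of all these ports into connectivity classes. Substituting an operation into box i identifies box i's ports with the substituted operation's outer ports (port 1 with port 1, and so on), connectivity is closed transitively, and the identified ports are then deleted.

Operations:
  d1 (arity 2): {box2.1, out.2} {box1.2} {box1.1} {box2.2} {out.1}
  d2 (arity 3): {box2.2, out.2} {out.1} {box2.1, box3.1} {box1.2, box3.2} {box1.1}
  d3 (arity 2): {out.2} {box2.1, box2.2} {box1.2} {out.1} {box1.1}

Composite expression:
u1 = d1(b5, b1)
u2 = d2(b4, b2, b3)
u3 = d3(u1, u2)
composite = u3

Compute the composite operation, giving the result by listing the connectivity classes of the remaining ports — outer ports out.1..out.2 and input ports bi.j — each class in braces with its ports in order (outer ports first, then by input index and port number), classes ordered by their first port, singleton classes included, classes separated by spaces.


Substituting into d3 glues patterns; closure does the rest.
composing d1 on (b5, b1), with out.j its own outer ports: {out.1} {out.2, b1.1} {b1.2} {b5.1} {b5.2}
composing d2 on (b4, b2, b3), with out.j its own outer ports: {out.1} {out.2, b2.2} {b2.1, b3.1} {b3.2, b4.2} {b4.1}
composing d3 on (b5, b1, b4, b2, b3), with out.j its own outer ports: {out.1} {out.2} {b1.1} {b1.2} {b2.1, b3.1} {b2.2} {b3.2, b4.2} {b4.1} {b5.1} {b5.2}

{out.1} {out.2} {b1.1} {b1.2} {b2.1, b3.1} {b2.2} {b3.2, b4.2} {b4.1} {b5.1} {b5.2}


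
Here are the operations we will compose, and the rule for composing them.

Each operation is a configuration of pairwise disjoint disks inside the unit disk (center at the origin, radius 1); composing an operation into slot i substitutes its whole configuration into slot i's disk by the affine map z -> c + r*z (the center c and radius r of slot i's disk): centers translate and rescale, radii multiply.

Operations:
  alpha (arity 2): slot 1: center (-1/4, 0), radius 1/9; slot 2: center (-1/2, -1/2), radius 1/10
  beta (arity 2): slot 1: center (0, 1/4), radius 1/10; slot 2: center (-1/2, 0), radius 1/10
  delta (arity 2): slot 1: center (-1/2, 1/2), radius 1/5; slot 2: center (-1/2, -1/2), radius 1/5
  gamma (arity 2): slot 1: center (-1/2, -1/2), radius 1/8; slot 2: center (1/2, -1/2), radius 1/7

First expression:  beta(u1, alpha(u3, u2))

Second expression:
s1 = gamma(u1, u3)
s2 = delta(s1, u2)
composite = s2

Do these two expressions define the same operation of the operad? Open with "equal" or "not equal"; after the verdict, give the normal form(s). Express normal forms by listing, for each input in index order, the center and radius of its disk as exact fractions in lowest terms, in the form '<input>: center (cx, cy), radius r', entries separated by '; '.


not equal — first u1: center (0, 1/4), radius 1/10; u2: center (-11/20, -1/20), radius 1/100; u3: center (-21/40, 0), radius 1/90, second u1: center (-3/5, 2/5), radius 1/40; u2: center (-1/2, -1/2), radius 1/5; u3: center (-2/5, 2/5), radius 1/35

In normal form, the first expression is u1: center (0, 1/4), radius 1/10; u2: center (-11/20, -1/20), radius 1/100; u3: center (-21/40, 0), radius 1/90
In normal form, the second expression is u1: center (-3/5, 2/5), radius 1/40; u2: center (-1/2, -1/2), radius 1/5; u3: center (-2/5, 2/5), radius 1/35
They disagree, so not equal.


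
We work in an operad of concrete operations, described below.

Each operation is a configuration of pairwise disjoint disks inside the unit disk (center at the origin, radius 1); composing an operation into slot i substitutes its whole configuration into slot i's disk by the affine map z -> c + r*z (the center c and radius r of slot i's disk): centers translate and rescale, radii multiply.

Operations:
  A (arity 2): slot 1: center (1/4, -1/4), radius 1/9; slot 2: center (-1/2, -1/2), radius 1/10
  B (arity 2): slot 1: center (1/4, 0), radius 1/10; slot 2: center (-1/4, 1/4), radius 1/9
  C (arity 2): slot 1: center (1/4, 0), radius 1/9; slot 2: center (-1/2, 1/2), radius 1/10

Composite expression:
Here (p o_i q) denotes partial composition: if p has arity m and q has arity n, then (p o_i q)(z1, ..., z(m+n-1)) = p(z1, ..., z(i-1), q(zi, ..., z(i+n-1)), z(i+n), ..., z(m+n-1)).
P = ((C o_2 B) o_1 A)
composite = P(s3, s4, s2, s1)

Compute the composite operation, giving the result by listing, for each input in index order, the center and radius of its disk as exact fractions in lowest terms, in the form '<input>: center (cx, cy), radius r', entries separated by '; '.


s1: center (-21/40, 21/40), radius 1/90; s2: center (-19/40, 1/2), radius 1/100; s3: center (5/18, -1/36), radius 1/81; s4: center (7/36, -1/18), radius 1/90


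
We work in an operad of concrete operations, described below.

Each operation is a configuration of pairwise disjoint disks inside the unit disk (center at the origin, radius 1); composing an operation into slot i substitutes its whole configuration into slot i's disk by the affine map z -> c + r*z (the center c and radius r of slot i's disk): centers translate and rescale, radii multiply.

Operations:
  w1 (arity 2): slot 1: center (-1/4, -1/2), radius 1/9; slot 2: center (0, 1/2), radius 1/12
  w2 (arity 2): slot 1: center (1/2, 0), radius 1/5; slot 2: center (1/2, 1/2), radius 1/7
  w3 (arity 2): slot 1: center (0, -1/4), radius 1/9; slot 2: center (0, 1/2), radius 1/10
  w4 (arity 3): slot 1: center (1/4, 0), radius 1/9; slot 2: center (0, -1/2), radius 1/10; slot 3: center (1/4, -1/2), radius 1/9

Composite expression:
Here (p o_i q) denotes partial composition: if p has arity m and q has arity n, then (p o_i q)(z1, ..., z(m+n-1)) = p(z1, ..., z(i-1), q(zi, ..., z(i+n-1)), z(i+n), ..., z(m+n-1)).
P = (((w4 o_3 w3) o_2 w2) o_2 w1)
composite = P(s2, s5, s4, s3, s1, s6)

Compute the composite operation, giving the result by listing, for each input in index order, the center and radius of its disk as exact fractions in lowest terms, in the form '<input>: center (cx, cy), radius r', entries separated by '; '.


s1: center (1/4, -19/36), radius 1/81; s2: center (1/4, 0), radius 1/9; s3: center (1/20, -9/20), radius 1/70; s4: center (1/20, -49/100), radius 1/600; s5: center (9/200, -51/100), radius 1/450; s6: center (1/4, -4/9), radius 1/90

Each s-disk chains the slot maps above it in w4; radii multiply.
input s2: applying the 1 nested substitution gives center (1/4, 0), radius 1/9
input s5: applying the 3 nested substitutions gives center (9/200, -51/100), radius 1/450
input s4: applying the 3 nested substitutions gives center (1/20, -49/100), radius 1/600
input s3: applying the 2 nested substitutions gives center (1/20, -9/20), radius 1/70
input s1: applying the 2 nested substitutions gives center (1/4, -19/36), radius 1/81
input s6: applying the 2 nested substitutions gives center (1/4, -4/9), radius 1/90


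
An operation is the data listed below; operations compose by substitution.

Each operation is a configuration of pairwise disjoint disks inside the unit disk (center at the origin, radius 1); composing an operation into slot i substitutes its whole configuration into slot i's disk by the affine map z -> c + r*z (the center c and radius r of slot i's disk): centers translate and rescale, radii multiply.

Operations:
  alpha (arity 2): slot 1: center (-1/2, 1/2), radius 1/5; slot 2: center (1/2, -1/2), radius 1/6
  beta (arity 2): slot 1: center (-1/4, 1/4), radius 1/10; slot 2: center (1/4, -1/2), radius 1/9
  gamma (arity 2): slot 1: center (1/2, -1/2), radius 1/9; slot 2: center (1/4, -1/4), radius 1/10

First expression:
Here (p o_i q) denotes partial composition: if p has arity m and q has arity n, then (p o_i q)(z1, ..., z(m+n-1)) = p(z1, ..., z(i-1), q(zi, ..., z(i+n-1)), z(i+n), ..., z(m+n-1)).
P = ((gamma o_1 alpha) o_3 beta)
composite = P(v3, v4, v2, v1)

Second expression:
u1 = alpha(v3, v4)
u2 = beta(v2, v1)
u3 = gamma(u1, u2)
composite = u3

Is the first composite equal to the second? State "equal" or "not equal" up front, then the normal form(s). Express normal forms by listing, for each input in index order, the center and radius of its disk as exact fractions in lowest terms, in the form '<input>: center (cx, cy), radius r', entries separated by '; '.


The first expression reduces to v1: center (11/40, -3/10), radius 1/90; v2: center (9/40, -9/40), radius 1/100; v3: center (4/9, -4/9), radius 1/45; v4: center (5/9, -5/9), radius 1/54
The second expression reduces to v1: center (11/40, -3/10), radius 1/90; v2: center (9/40, -9/40), radius 1/100; v3: center (4/9, -4/9), radius 1/45; v4: center (5/9, -5/9), radius 1/54
Both agree, so they are equal.

equal; the common form is v1: center (11/40, -3/10), radius 1/90; v2: center (9/40, -9/40), radius 1/100; v3: center (4/9, -4/9), radius 1/45; v4: center (5/9, -5/9), radius 1/54


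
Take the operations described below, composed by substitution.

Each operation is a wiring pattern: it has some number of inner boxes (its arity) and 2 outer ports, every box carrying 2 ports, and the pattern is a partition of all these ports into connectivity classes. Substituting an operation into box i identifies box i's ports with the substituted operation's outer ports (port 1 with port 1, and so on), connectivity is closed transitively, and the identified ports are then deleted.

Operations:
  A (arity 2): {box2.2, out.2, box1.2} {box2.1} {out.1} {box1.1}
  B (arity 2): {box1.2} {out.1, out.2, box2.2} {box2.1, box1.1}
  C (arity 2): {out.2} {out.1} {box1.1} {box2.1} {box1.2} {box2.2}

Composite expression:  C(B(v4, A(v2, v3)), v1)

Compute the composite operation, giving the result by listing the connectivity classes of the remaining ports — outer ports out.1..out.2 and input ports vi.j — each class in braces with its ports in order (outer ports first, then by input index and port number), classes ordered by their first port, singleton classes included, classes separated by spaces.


{out.1} {out.2} {v1.1} {v1.2} {v2.1} {v2.2, v3.2} {v3.1} {v4.1} {v4.2}

Two ports join when wires chain via C-identified ports.
composing A on (v2, v3), with out.j its own outer ports: {out.1} {out.2, v2.2, v3.2} {v2.1} {v3.1}
composing B on (v4, v2, v3), with out.j its own outer ports: {out.1, out.2, v2.2, v3.2} {v2.1} {v3.1} {v4.1} {v4.2}
composing C on (v4, v2, v3, v1), with out.j its own outer ports: {out.1} {out.2} {v1.1} {v1.2} {v2.1} {v2.2, v3.2} {v3.1} {v4.1} {v4.2}


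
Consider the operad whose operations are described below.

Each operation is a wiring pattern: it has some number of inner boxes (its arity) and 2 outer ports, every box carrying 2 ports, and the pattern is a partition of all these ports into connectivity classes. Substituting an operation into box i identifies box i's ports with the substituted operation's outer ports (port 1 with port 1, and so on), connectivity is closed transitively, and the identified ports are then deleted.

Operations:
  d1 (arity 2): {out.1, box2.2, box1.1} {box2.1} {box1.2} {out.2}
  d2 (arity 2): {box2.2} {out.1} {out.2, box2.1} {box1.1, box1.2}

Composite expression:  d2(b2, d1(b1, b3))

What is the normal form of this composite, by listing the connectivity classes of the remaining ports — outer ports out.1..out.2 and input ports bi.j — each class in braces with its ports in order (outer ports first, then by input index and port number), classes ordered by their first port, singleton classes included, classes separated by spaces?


{out.1} {out.2, b1.1, b3.2} {b1.2} {b2.1, b2.2} {b3.1}

Connectivity passes through glued d2-boundaries; trace each wire chain.
d1 over (b1, b3) gives {out.1, b1.1, b3.2} {out.2} {b1.2} {b3.1}, out.j being that stage's outer ports
d2 over (b2, b1, b3) gives {out.1} {out.2, b1.1, b3.2} {b1.2} {b2.1, b2.2} {b3.1}, out.j being that stage's outer ports


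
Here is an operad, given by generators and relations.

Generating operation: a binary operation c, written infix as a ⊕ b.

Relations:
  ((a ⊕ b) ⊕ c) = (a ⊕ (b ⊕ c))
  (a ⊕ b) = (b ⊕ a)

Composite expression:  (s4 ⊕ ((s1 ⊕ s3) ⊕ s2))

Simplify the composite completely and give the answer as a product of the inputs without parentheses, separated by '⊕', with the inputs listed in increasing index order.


Both nesting and order wash out for c; what remains is which s's occur.
(s1 ⊕ s3) spells out as s1 ⊕ s3
((s1 ⊕ s3) ⊕ s2) spells out as s1 ⊕ s3 ⊕ s2
(s4 ⊕ ((s1 ⊕ s3) ⊕ s2)) spells out as s4 ⊕ s1 ⊕ s3 ⊕ s2
rearranged into index order: s1 ⊕ s2 ⊕ s3 ⊕ s4

s1 ⊕ s2 ⊕ s3 ⊕ s4


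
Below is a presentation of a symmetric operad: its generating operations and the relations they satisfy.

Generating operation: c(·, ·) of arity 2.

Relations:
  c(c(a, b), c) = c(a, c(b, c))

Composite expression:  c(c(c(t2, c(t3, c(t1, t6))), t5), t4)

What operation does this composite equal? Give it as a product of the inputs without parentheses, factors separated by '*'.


Under associativity of c, the answer is the t's in reading order.
c(t1, t6) unparenthesizes to t1 * t6
c(t3, c(t1, t6)) unparenthesizes to t3 * t1 * t6
c(t2, c(t3, c(t1, t6))) unparenthesizes to t2 * t3 * t1 * t6
c(c(t2, c(t3, c(t1, t6))), t5) unparenthesizes to t2 * t3 * t1 * t6 * t5
c(c(c(t2, c(t3, c(t1, t6))), t5), t4) unparenthesizes to t2 * t3 * t1 * t6 * t5 * t4

t2 * t3 * t1 * t6 * t5 * t4


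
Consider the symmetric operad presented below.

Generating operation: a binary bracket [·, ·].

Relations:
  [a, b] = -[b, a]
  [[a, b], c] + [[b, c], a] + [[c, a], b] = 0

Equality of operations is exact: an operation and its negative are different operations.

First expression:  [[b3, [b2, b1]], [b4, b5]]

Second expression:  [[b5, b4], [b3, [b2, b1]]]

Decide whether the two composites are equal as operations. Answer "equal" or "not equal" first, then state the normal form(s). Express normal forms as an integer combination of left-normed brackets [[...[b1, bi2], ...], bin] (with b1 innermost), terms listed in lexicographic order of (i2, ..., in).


equal; the common form is [[[[b1, b2], b3], b4], b5] - [[[[b1, b2], b3], b5], b4]

Reducing the first expression gives [[[[b1, b2], b3], b4], b5] - [[[[b1, b2], b3], b5], b4]
Reducing the second expression gives [[[[b1, b2], b3], b4], b5] - [[[[b1, b2], b3], b5], b4]
The normal forms match — equal.


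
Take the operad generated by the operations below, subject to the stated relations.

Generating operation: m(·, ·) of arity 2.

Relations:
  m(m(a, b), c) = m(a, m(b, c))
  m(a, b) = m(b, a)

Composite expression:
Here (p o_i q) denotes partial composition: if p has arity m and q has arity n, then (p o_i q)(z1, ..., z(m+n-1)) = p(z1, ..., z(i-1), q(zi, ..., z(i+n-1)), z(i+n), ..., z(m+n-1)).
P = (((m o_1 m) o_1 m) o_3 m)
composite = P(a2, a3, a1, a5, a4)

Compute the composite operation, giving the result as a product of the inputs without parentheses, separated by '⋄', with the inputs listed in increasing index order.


Shape and order are irrelevant to m; the a-input set decides.
m(a2, a3) spells out as a2 ⋄ a3
m(a1, a5) spells out as a1 ⋄ a5
m(m(a2, a3), m(a1, a5)) spells out as a2 ⋄ a3 ⋄ a1 ⋄ a5
m(m(m(a2, a3), m(a1, a5)), a4) spells out as a2 ⋄ a3 ⋄ a1 ⋄ a5 ⋄ a4
the factors in increasing index order: a1 ⋄ a2 ⋄ a3 ⋄ a4 ⋄ a5

a1 ⋄ a2 ⋄ a3 ⋄ a4 ⋄ a5


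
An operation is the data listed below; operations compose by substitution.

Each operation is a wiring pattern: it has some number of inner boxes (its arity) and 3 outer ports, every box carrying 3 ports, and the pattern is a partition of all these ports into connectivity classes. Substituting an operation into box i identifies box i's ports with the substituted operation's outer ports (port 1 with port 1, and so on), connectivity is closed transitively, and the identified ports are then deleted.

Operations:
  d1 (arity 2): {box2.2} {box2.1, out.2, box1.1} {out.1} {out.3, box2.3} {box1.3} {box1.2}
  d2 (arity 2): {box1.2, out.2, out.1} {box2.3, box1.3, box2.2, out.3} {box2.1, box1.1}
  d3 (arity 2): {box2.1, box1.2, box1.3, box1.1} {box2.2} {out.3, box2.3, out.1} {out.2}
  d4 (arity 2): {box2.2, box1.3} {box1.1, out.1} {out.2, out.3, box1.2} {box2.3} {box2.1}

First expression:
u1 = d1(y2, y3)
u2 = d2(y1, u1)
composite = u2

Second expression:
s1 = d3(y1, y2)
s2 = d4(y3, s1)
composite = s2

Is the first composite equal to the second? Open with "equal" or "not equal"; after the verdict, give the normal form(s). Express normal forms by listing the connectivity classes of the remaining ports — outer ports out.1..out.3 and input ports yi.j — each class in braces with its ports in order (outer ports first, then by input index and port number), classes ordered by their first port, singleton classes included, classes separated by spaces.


not equal; first: {out.1, out.2, y1.2} {out.3, y1.3, y2.1, y3.1, y3.3} {y1.1} {y2.2} {y2.3} {y3.2}; second: {out.1, y3.1} {out.2, out.3, y3.2} {y1.1, y1.2, y1.3, y2.1} {y2.2} {y2.3} {y3.3}

The first composite normalizes to {out.1, out.2, y1.2} {out.3, y1.3, y2.1, y3.1, y3.3} {y1.1} {y2.2} {y2.3} {y3.2}
The second composite normalizes to {out.1, y3.1} {out.2, out.3, y3.2} {y1.1, y1.2, y1.3, y2.1} {y2.2} {y2.3} {y3.3}
The normal forms differ: not equal.


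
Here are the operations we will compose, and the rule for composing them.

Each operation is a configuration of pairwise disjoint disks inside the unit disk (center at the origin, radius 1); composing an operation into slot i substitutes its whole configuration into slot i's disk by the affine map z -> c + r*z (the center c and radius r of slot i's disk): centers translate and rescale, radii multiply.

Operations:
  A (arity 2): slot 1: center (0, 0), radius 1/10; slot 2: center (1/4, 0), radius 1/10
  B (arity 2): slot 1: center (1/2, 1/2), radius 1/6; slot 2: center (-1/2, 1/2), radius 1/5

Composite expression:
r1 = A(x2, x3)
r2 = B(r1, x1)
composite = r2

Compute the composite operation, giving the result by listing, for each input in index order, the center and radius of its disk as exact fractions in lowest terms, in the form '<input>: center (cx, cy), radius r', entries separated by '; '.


x1: center (-1/2, 1/2), radius 1/5; x2: center (1/2, 1/2), radius 1/60; x3: center (13/24, 1/2), radius 1/60

Nesting under B composes maps z -> c + r*z down each x-path.
x2 passes through 2 substitutions, ending at center (1/2, 1/2), radius 1/60
x3 passes through 2 substitutions, ending at center (13/24, 1/2), radius 1/60
x1 passes through 1 substitution, ending at center (-1/2, 1/2), radius 1/5


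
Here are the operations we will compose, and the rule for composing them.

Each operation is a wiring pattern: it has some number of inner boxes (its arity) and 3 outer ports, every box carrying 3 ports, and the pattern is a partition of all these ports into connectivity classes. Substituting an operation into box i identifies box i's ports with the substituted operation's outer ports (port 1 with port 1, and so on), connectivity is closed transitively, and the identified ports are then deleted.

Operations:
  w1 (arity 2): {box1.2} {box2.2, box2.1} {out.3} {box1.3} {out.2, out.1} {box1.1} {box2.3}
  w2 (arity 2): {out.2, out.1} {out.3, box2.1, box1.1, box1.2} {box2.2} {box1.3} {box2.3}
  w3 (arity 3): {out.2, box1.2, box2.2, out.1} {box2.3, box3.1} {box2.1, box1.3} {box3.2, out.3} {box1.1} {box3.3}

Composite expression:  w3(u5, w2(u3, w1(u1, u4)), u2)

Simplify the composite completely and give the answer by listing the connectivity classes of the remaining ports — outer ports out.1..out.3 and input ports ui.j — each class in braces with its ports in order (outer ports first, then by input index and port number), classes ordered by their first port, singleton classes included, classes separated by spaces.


Connectivity passes through glued w3-boundaries; trace each wire chain.
the subtree at w1 composes to {out.1, out.2} {out.3} {u1.1} {u1.2} {u1.3} {u4.1, u4.2} {u4.3} on (u1, u4); out.j = own outer ports
the subtree at w2 composes to {out.1, out.2} {out.3, u3.1, u3.2} {u1.1} {u1.2} {u1.3} {u3.3} {u4.1, u4.2} {u4.3} on (u3, u1, u4); out.j = own outer ports
the subtree at w3 composes to {out.1, out.2, u5.2, u5.3} {out.3, u2.2} {u1.1} {u1.2} {u1.3} {u2.1, u3.1, u3.2} {u2.3} {u3.3} {u4.1, u4.2} {u4.3} {u5.1} on (u5, u3, u1, u4, u2); out.j = own outer ports

{out.1, out.2, u5.2, u5.3} {out.3, u2.2} {u1.1} {u1.2} {u1.3} {u2.1, u3.1, u3.2} {u2.3} {u3.3} {u4.1, u4.2} {u4.3} {u5.1}


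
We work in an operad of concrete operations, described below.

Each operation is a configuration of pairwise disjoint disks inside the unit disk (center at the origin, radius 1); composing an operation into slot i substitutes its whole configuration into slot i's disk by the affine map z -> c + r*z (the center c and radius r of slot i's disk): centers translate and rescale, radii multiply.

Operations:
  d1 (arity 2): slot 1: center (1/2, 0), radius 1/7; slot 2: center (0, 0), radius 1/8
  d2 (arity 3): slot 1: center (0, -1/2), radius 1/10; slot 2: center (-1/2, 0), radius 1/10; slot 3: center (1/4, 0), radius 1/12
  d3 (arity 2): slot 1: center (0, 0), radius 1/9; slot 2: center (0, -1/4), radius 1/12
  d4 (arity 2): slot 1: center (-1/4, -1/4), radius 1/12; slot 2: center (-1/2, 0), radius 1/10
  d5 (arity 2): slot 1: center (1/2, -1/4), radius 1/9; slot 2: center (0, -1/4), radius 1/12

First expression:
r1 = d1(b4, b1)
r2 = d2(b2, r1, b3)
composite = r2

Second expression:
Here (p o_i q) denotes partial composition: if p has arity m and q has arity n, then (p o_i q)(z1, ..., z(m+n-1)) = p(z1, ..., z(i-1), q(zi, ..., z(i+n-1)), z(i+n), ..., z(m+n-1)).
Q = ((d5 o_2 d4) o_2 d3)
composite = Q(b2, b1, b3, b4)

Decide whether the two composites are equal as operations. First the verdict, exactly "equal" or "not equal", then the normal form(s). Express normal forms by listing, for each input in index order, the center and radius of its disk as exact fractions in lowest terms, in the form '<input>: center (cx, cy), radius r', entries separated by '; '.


not equal — first b1: center (-1/2, 0), radius 1/80; b2: center (0, -1/2), radius 1/10; b3: center (1/4, 0), radius 1/12; b4: center (-9/20, 0), radius 1/70, second b1: center (-1/48, -13/48), radius 1/1296; b2: center (1/2, -1/4), radius 1/9; b3: center (-1/48, -157/576), radius 1/1728; b4: center (-1/24, -1/4), radius 1/120

In normal form, the first expression is b1: center (-1/2, 0), radius 1/80; b2: center (0, -1/2), radius 1/10; b3: center (1/4, 0), radius 1/12; b4: center (-9/20, 0), radius 1/70
In normal form, the second expression is b1: center (-1/48, -13/48), radius 1/1296; b2: center (1/2, -1/4), radius 1/9; b3: center (-1/48, -157/576), radius 1/1728; b4: center (-1/24, -1/4), radius 1/120
The normal forms differ: not equal.


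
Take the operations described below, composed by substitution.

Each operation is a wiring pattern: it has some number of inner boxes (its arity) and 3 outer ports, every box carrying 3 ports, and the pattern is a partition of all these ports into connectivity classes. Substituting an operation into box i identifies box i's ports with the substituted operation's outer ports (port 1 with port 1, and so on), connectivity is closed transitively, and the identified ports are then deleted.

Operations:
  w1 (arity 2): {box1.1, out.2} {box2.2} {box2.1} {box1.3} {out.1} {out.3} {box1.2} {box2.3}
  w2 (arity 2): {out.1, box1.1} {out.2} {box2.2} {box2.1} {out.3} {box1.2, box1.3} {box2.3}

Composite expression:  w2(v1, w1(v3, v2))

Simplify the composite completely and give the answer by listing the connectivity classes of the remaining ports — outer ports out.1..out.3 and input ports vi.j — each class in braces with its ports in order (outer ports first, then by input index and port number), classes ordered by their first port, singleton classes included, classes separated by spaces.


Two ports join when wires chain via w2-identified ports.
through w1, on inputs (v3, v2): {out.1} {out.2, v3.1} {out.3} {v2.1} {v2.2} {v2.3} {v3.2} {v3.3} (out.j = stage outer ports)
through w2, on inputs (v1, v3, v2): {out.1, v1.1} {out.2} {out.3} {v1.2, v1.3} {v2.1} {v2.2} {v2.3} {v3.1} {v3.2} {v3.3} (out.j = stage outer ports)

{out.1, v1.1} {out.2} {out.3} {v1.2, v1.3} {v2.1} {v2.2} {v2.3} {v3.1} {v3.2} {v3.3}


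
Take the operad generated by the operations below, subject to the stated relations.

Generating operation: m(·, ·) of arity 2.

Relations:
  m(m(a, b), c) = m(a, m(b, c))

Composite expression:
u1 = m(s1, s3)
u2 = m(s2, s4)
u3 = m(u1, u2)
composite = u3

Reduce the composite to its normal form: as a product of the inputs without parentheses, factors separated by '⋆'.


Associativity of m dissolves the nesting; only the s-input order survives.
m(s1, s3) reduces to s1 ⋆ s3
m(s2, s4) reduces to s2 ⋆ s4
m(m(s1, s3), m(s2, s4)) reduces to s1 ⋆ s3 ⋆ s2 ⋆ s4

s1 ⋆ s3 ⋆ s2 ⋆ s4


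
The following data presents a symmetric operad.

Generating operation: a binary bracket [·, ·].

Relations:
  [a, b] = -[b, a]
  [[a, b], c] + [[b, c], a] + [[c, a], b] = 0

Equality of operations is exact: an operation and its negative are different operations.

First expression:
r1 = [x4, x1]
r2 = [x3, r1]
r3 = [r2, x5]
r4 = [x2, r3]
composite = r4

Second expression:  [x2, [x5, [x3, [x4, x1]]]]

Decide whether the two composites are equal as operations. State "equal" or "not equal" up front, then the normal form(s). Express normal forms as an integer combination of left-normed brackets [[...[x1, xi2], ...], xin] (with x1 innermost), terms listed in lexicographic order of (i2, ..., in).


not equal; the first gives -[[[[x1, x4], x3], x5], x2] and the second [[[[x1, x4], x3], x5], x2]

Reducing the first expression gives -[[[[x1, x4], x3], x5], x2]
Reducing the second expression gives [[[[x1, x4], x3], x5], x2]
No match — not equal.


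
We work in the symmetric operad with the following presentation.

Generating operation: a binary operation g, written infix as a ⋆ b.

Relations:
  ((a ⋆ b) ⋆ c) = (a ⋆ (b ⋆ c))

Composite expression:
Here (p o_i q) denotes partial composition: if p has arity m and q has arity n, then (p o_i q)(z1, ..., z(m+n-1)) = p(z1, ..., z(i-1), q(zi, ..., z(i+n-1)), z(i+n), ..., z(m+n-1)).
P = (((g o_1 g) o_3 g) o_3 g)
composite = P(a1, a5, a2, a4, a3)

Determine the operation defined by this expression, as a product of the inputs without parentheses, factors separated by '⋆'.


a1 ⋆ a5 ⋆ a2 ⋆ a4 ⋆ a3

Key point: g is associative — brackets drop, the a-order remains.
(a1 ⋆ a5) spells out as a1 ⋆ a5
(a2 ⋆ a4) spells out as a2 ⋆ a4
((a2 ⋆ a4) ⋆ a3) spells out as a2 ⋆ a4 ⋆ a3
((a1 ⋆ a5) ⋆ ((a2 ⋆ a4) ⋆ a3)) spells out as a1 ⋆ a5 ⋆ a2 ⋆ a4 ⋆ a3


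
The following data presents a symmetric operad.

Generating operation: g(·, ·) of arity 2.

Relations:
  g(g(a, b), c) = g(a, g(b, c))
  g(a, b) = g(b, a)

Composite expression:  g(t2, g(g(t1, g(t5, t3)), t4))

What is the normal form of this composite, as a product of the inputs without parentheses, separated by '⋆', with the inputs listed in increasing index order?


Both nesting and order wash out for g; what remains is which t's occur.
g(t5, t3) unparenthesizes to t5 ⋆ t3
g(t1, g(t5, t3)) unparenthesizes to t1 ⋆ t5 ⋆ t3
g(g(t1, g(t5, t3)), t4) unparenthesizes to t1 ⋆ t5 ⋆ t3 ⋆ t4
g(t2, g(g(t1, g(t5, t3)), t4)) unparenthesizes to t2 ⋆ t1 ⋆ t5 ⋆ t3 ⋆ t4
commutativity sorts the factors: t1 ⋆ t2 ⋆ t3 ⋆ t4 ⋆ t5

t1 ⋆ t2 ⋆ t3 ⋆ t4 ⋆ t5


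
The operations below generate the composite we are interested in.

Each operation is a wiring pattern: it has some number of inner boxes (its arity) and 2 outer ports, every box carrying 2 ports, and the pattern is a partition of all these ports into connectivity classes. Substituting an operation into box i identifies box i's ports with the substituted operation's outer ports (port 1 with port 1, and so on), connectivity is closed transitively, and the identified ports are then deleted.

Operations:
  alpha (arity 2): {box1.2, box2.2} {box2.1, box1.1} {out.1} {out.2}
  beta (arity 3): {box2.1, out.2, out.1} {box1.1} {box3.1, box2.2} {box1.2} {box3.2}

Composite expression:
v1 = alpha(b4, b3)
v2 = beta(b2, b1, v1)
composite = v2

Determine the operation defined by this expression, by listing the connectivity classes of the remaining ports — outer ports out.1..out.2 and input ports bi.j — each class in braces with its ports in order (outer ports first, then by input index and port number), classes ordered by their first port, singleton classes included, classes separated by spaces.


{out.1, out.2, b1.1} {b1.2} {b2.1} {b2.2} {b3.1, b4.1} {b3.2, b4.2}

Treat the ports identified at beta as solder joints: merge, then drop.
after alpha, the pattern on (b4, b3) reads {out.1} {out.2} {b3.1, b4.1} {b3.2, b4.2} (out.j = its outer ports)
after beta, the pattern on (b2, b1, b4, b3) reads {out.1, out.2, b1.1} {b1.2} {b2.1} {b2.2} {b3.1, b4.1} {b3.2, b4.2} (out.j = its outer ports)
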